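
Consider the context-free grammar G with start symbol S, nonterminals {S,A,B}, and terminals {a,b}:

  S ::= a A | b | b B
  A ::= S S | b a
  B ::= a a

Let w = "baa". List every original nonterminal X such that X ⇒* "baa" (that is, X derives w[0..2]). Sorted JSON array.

CNF form of G:
  S -> T0 B | T1 A | b
  A -> S S | T0 T1
  B -> T1 T1
  T0 -> b
  T1 -> a

Fill CYK table bottom-up — only the sub-triangle for w[0..2]:
  [0..0]={S,T0}  "b"  orig:{S}
  [1..1]={T1}  "a"  orig:{}
  [2..2]={T1}  "a"  orig:{}
  [0..1]={A}  "ba"
  [1..2]={B}  "aa"
  [0..2]={S}  "baa"

Original NTs in T[0,2] deriving "baa": ["S"]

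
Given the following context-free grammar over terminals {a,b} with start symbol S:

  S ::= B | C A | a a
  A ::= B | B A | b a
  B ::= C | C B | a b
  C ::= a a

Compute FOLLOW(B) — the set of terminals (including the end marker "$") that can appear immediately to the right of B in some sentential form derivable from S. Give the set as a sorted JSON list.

FIRST sets, iterate to fixpoint:
pass 1:
  A via A→b a: +{b}
  B via B→a b: +{a}
  C via C→a a: +{a}
  S via S→B: +{a}
  FIRST(S)={a}  FIRST(A)={b}  FIRST(B)={a}  FIRST(C)={a}
pass 2:
  A via A→B: +{a}
  FIRST(S)={a}  FIRST(A)={a,b}  FIRST(B)={a}  FIRST(C)={a}
pass 3: done
  FIRST(S)={a}  FIRST(A)={a,b}  FIRST(B)={a}  FIRST(C)={a}

Compute FOLLOW by fixpoint:
seed FOLLOW(S) with $
[1]
  A→B A: FOLLOW(B) ⊇ FIRST(A) = {a,b}; new: +{a,b}
  B→C: FOLLOW(C) ⊇ FOLLOW(B) ⊇ {a,b}; new: +{a,b}
  S→B: FOLLOW(B) ⊇ FOLLOW(S) ⊇ {$}; new: +{$}
  S→C A: FOLLOW(A) ⊇ FOLLOW(S) ⊇ {$}; new: +{$}
  FOLLOW(S)={$}  FOLLOW(A)={$}  FOLLOW(B)={$,a,b}  FOLLOW(C)={a,b}
[2]
  B→C: FOLLOW(C) ⊇ FOLLOW(B) ⊇ {$,a,b}; new: +{$}
  FOLLOW(S)={$}  FOLLOW(A)={$}  FOLLOW(B)={$,a,b}  FOLLOW(C)={$,a,b}
[3] (no change)
  FOLLOW(S)={$}  FOLLOW(A)={$}  FOLLOW(B)={$,a,b}  FOLLOW(C)={$,a,b}

FOLLOW(B) = ["$", "a", "b"]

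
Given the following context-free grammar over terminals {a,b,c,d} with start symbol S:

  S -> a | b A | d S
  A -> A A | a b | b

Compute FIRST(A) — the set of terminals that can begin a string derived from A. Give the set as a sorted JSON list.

Compute FIRST by fixpoint:
pass 1:
  A via A→a b: +{a}
  A via A→b: +{b}
  S via S→a: +{a}
  S via S→b A: +{b}
  S via S→d S: +{d}
  S: {a,b,d}  A: {a,b}
pass 2: (stable)
  S: {a,b,d}  A: {a,b}

FIRST(A) = ["a", "b"]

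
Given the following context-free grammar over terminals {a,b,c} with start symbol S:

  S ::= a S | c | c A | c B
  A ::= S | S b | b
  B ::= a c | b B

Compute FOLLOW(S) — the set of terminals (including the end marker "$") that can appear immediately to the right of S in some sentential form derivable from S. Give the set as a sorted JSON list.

FIRST iteration:
pass 1:
  A via A→b: +{b}
  B via B→a c: +{a}
  B via B→b B: +{b}
  S via S→a S: +{a}
  S via S→c: +{c}
  FIRST[S]={a,c}  FIRST[A]={b}  FIRST[B]={a,b}
pass 2:
  A via A→S: +{a,c}
  FIRST[S]={a,c}  FIRST[A]={a,b,c}  FIRST[B]={a,b}
pass 3: (stable)
  FIRST[S]={a,c}  FIRST[A]={a,b,c}  FIRST[B]={a,b}

FOLLOW sets:
FOLLOW(S) := {$}
iter 1:
  A→S b: FOLLOW(S) ⊇ FIRST(b) = {b}; new: +{b}
  S→c A: FOLLOW(A) ⊇ FOLLOW(S) ⊇ {$,b}; new: +{$,b}
  S→c B: FOLLOW(B) ⊇ FOLLOW(S) ⊇ {$,b}; new: +{$,b}
  FOLLOW(S)={$,b}  FOLLOW(A)={$,b}  FOLLOW(B)={$,b}
iter 2: done
  FOLLOW(S)={$,b}  FOLLOW(A)={$,b}  FOLLOW(B)={$,b}

FOLLOW(S) = ["$", "b"]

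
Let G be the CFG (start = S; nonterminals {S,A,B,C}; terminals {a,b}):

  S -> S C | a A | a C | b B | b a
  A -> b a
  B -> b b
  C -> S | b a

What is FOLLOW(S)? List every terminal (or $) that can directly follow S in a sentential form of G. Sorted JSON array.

Compute FIRST by fixpoint:
iter 1:
  A via A→b a: +{b}
  B via B→b b: +{b}
  C via C→b a: +{b}
  S via S→a A: +{a}
  S via S→b B: +{b}
  FIRST(S)={a,b}  FIRST(A)={b}  FIRST(B)={b}  FIRST(C)={b}
iter 2:
  C via C→S: +{a}
  FIRST(S)={a,b}  FIRST(A)={b}  FIRST(B)={b}  FIRST(C)={a,b}
iter 3: (no change)
  FIRST(S)={a,b}  FIRST(A)={b}  FIRST(B)={b}  FIRST(C)={a,b}

FOLLOW iteration:
FOLLOW(S) := {$}
iter 1:
  S→S C: FOLLOW(S) ⊇ FIRST(C) = {a,b}; new: +{a,b}
  S→S C: FOLLOW(C) ⊇ FOLLOW(S) ⊇ {$,a,b}; new: +{$,a,b}
  S→a A: FOLLOW(A) ⊇ FOLLOW(S) ⊇ {$,a,b}; new: +{$,a,b}
  S→b B: FOLLOW(B) ⊇ FOLLOW(S) ⊇ {$,a,b}; new: +{$,a,b}
  FOLLOW[S]={$,a,b}  FOLLOW[A]={$,a,b}  FOLLOW[B]={$,a,b}  FOLLOW[C]={$,a,b}
iter 2: done
  FOLLOW[S]={$,a,b}  FOLLOW[A]={$,a,b}  FOLLOW[B]={$,a,b}  FOLLOW[C]={$,a,b}

FOLLOW(S) = ["$", "a", "b"]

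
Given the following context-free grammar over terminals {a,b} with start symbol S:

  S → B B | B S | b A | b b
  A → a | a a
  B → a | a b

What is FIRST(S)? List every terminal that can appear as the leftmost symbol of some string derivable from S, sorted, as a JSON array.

FIRST iteration:
iter 1:
  A via A→a: +{a}
  B via B→a: +{a}
  S via S→B B: +{a}
  S via S→b A: +{b}
  FIRST[S]={a,b}  FIRST[A]={a}  FIRST[B]={a}
iter 2: (stable)
  FIRST[S]={a,b}  FIRST[A]={a}  FIRST[B]={a}

FIRST(S) = ["a", "b"]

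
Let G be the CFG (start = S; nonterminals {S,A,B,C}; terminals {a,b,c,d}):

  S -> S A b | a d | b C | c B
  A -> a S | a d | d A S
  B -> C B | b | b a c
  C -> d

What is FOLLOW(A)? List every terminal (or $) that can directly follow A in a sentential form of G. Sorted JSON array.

Compute FIRST by fixpoint:
pass 1:
  A via A→a S: +{a}
  A via A→d A S: +{d}
  B via B→b: +{b}
  C via C→d: +{d}
  S via S→a d: +{a}
  S via S→b C: +{b}
  S via S→c B: +{c}
  S: {a,b,c}  A: {a,d}  B: {b}  C: {d}
pass 2:
  B via B→C B: +{d}
  S: {a,b,c}  A: {a,d}  B: {b,d}  C: {d}
pass 3: (stable)
  S: {a,b,c}  A: {a,d}  B: {b,d}  C: {d}

Compute FOLLOW by fixpoint:
initialize: $ ∈ FOLLOW(S)
round 1:
  A→d A S: FOLLOW(A) ⊇ FIRST(S) = {a,b,c}; new: +{a,b,c}
  A→d A S: FOLLOW(S) ⊇ FOLLOW(A) ⊇ {a,b,c}; new: +{a,b,c}
  B→C B: FOLLOW(C) ⊇ FIRST(B) = {b,d}; new: +{b,d}
  S→S A b: FOLLOW(S) ⊇ FIRST(A) = {a,d}; new: +{d}
  S→b C: FOLLOW(C) ⊇ FOLLOW(S) ⊇ {$,a,b,c,d}; new: +{$,a,c}
  S→c B: FOLLOW(B) ⊇ FOLLOW(S) ⊇ {$,a,b,c,d}; new: +{$,a,b,c,d}
  S: {$,a,b,c,d}  A: {a,b,c}  B: {$,a,b,c,d}  C: {$,a,b,c,d}
round 2: (stable)
  S: {$,a,b,c,d}  A: {a,b,c}  B: {$,a,b,c,d}  C: {$,a,b,c,d}

FOLLOW(A) = ["a", "b", "c"]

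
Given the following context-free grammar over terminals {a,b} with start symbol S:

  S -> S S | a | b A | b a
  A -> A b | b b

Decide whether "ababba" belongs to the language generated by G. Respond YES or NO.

CNF form of G:
  S -> S S | T0 A | T0 T1 | a
  A -> A T0 | T0 T0
  T0 -> b
  T1 -> a

CYK fill:
  cell(0,0) a: {S,T1}  orig:{S}
  cell(1,1) b: {T0}  orig:{}
  cell(2,2) a: {S,T1}  orig:{S}
  cell(3,3) b: {T0}  orig:{}
  cell(4,4) b: {T0}  orig:{}
  cell(5,5) a: {S,T1}  orig:{S}
  cell(0,1) ab: ∅
  cell(1,2) ba: {S}
  cell(2,3) ab: ∅
  cell(3,4) bb: {A}
  cell(4,5) ba: {S}
  cell(0,2) aba: {S}
  cell(1,3) bab: ∅
  cell(2,4) abb: ∅
  cell(3,5) bba: ∅
  cell(0,3) abab: ∅
  cell(1,4) babb: ∅
  cell(2,5) abba: ∅
  cell(0,4) ababb: ∅
  cell(1,5) babba: ∅
  cell(0,5) ababba: ∅

S ∉ T[0,5] ⇒ NO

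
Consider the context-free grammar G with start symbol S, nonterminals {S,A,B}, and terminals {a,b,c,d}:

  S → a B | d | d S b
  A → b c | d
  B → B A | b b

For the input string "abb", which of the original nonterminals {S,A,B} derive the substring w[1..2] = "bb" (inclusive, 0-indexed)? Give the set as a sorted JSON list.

Convert to CNF:
  S -> T2 B | T3 X4 | d
  A -> T0 T1 | d
  B -> B A | T0 T0
  T0 -> b
  T1 -> c
  T2 -> a
  T3 -> d
  X4 -> S T0

CYK fill, restricted to cells inside w[1..2]:
  T[1,1] 'b' = {T0}  orig:{}
  T[2,2] 'b' = {T0}  orig:{}
  T[1,2] 'bb' = {B}

Original NTs in T[1,2] deriving "bb": ["B"]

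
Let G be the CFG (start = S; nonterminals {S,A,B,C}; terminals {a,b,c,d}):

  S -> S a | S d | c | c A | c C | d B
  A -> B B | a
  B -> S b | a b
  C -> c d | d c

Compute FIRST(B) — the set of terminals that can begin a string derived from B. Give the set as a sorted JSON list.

FIRST iteration:
iter 1:
  A via A→a: +{a}
  B via B→a b: +{a}
  C via C→c d: +{c}
  C via C→d c: +{d}
  S via S→c: +{c}
  S via S→d B: +{d}
  FIRST(S)={c,d}  FIRST(A)={a}  FIRST(B)={a}  FIRST(C)={c,d}
iter 2:
  B via B→S b: +{c,d}
  FIRST(S)={c,d}  FIRST(A)={a}  FIRST(B)={a,c,d}  FIRST(C)={c,d}
iter 3:
  A via A→B B: +{c,d}
  FIRST(S)={c,d}  FIRST(A)={a,c,d}  FIRST(B)={a,c,d}  FIRST(C)={c,d}
iter 4: — fixpoint
  FIRST(S)={c,d}  FIRST(A)={a,c,d}  FIRST(B)={a,c,d}  FIRST(C)={c,d}

FIRST(B) = ["a", "c", "d"]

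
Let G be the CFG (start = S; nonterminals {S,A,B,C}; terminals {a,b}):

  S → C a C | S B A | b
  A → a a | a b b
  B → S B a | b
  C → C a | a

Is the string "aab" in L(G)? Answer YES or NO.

CNF form of G:
  S -> C X4 | S X5 | b
  A -> T0 T0 | T0 X2
  B -> S X3 | b
  C -> C T0 | a
  T0 -> a
  T1 -> b
  X2 -> T1 T1
  X3 -> B T0
  X4 -> T0 C
  X5 -> B A

CYK fill:
  cell(0,0) a: {C,T0}  orig:{C}
  cell(1,1) a: {C,T0}  orig:{C}
  cell(2,2) b: {B,S,T1}  orig:{B,S}
  cell(0,1) aa: {A,C,X4}  orig:{A,C}
  cell(1,2) ab: ∅
  cell(0,2) aab: ∅

S ∉ T[0,2] ⇒ NO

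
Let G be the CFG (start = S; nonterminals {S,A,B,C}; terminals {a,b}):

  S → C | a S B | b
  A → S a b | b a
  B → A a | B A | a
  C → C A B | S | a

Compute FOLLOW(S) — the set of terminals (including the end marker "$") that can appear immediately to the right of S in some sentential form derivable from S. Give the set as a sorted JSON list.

FIRST sets, iterate to fixpoint:
round 1:
  A via A→b a: +{b}
  B via B→A a: +{b}
  B via B→a: +{a}
  C via C→a: +{a}
  S via S→C: +{a}
  S via S→b: +{b}
  S: {a,b}  A: {b}  B: {a,b}  C: {a}
round 2:
  A via A→S a b: +{a}
  C via C→S: +{b}
  S: {a,b}  A: {a,b}  B: {a,b}  C: {a,b}
round 3: — fixpoint
  S: {a,b}  A: {a,b}  B: {a,b}  C: {a,b}

FOLLOW sets:
FOLLOW(S) := {$}
pass 1:
  A→S a b: FOLLOW(S) ⊇ FIRST(a) = {a}; new: +{a}
  B→A a: FOLLOW(A) ⊇ FIRST(a) = {a}; new: +{a}
  B→B A: FOLLOW(B) ⊇ FIRST(A) = {a,b}; new: +{a,b}
  B→B A: FOLLOW(A) ⊇ FOLLOW(B) ⊇ {a,b}; new: +{b}
  C→C A B: FOLLOW(C) ⊇ FIRST(A) = {a,b}; new: +{a,b}
  C→S: FOLLOW(S) ⊇ FOLLOW(C) ⊇ {a,b}; new: +{b}
  S→C: FOLLOW(C) ⊇ FOLLOW(S) ⊇ {$,a,b}; new: +{$}
  S→a S B: FOLLOW(B) ⊇ FOLLOW(S) ⊇ {$,a,b}; new: +{$}
  FOLLOW[S]={$,a,b}  FOLLOW[A]={a,b}  FOLLOW[B]={$,a,b}  FOLLOW[C]={$,a,b}
pass 2:
  B→B A: FOLLOW(A) ⊇ FOLLOW(B) ⊇ {$,a,b}; new: +{$}
  FOLLOW[S]={$,a,b}  FOLLOW[A]={$,a,b}  FOLLOW[B]={$,a,b}  FOLLOW[C]={$,a,b}
pass 3: (stable)
  FOLLOW[S]={$,a,b}  FOLLOW[A]={$,a,b}  FOLLOW[B]={$,a,b}  FOLLOW[C]={$,a,b}

FOLLOW(S) = ["$", "a", "b"]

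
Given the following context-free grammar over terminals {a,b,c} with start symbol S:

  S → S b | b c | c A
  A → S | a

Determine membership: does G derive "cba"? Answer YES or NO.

Convert to CNF:
  S -> S T0 | T0 T1 | T1 A
  A -> S T0 | T0 T1 | T1 A | a
  T0 -> b
  T1 -> c

CYK fill:
  cell(0,0) c: {T1}  orig:{}
  cell(1,1) b: {T0}  orig:{}
  cell(2,2) a: {A}
  cell(0,1) cb: ∅
  cell(1,2) ba: ∅
  cell(0,2) cba: ∅

S ∉ T[0,2] ⇒ NO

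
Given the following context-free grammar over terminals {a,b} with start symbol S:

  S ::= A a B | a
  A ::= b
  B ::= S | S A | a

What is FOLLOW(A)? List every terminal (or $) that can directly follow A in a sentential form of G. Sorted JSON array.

FIRST sets, iterate to fixpoint:
round 1:
  A via A→b: +{b}
  B via B→a: +{a}
  S via S→A a B: +{b}
  S via S→a: +{a}
  S: {a,b}  A: {b}  B: {a}
round 2:
  B via B→S: +{b}
  S: {a,b}  A: {b}  B: {a,b}
round 3: (stable)
  S: {a,b}  A: {b}  B: {a,b}

Compute FOLLOW by fixpoint:
seed FOLLOW(S) with $
[1]
  B→S A: FOLLOW(S) ⊇ FIRST(A) = {b}; new: +{b}
  S→A a B: FOLLOW(A) ⊇ FIRST(a) = {a}; new: +{a}
  S→A a B: FOLLOW(B) ⊇ FOLLOW(S) ⊇ {$,b}; new: +{$,b}
  FOLLOW[S]={$,b}  FOLLOW[A]={a}  FOLLOW[B]={$,b}
[2]
  B→S A: FOLLOW(A) ⊇ FOLLOW(B) ⊇ {$,b}; new: +{$,b}
  FOLLOW[S]={$,b}  FOLLOW[A]={$,a,b}  FOLLOW[B]={$,b}
[3] done
  FOLLOW[S]={$,b}  FOLLOW[A]={$,a,b}  FOLLOW[B]={$,b}

FOLLOW(A) = ["$", "a", "b"]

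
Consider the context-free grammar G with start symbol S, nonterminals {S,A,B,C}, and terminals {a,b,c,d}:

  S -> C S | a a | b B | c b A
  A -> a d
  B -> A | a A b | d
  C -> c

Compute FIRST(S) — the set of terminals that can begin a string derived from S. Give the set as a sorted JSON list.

Compute FIRST by fixpoint:
pass 1:
  A via A→a d: +{a}
  B via B→A: +{a}
  B via B→d: +{d}
  C via C→c: +{c}
  S via S→C S: +{c}
  S via S→a a: +{a}
  S via S→b B: +{b}
  S: {a,b,c}  A: {a}  B: {a,d}  C: {c}
pass 2: — fixpoint
  S: {a,b,c}  A: {a}  B: {a,d}  C: {c}

FIRST(S) = ["a", "b", "c"]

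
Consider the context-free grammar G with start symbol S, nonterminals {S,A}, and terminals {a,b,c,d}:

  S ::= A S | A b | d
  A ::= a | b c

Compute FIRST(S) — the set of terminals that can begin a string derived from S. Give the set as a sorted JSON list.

FIRST iteration:
iter 1:
  A via A→a: +{a}
  A via A→b c: +{b}
  S via S→A S: +{a,b}
  S via S→d: +{d}
  S: {a,b,d}  A: {a,b}
iter 2: done
  S: {a,b,d}  A: {a,b}

FIRST(S) = ["a", "b", "d"]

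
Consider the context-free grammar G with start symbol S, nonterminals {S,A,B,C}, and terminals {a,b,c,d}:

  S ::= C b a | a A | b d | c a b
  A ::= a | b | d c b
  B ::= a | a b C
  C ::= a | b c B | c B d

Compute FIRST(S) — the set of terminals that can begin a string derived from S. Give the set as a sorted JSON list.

Compute FIRST by fixpoint:
pass 1:
  A via A→a: +{a}
  A via A→b: +{b}
  A via A→d c b: +{d}
  B via B→a: +{a}
  C via C→a: +{a}
  C via C→b c B: +{b}
  C via C→c B d: +{c}
  S via S→C b a: +{a,b,c}
  FIRST(S)={a,b,c}  FIRST(A)={a,b,d}  FIRST(B)={a}  FIRST(C)={a,b,c}
pass 2: — fixpoint
  FIRST(S)={a,b,c}  FIRST(A)={a,b,d}  FIRST(B)={a}  FIRST(C)={a,b,c}

FIRST(S) = ["a", "b", "c"]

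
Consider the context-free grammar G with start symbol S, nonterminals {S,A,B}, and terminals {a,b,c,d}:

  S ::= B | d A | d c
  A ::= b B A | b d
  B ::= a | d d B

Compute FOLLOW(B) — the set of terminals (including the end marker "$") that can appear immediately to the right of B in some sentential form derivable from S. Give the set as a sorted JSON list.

FIRST sets, iterate to fixpoint:
pass 1:
  A via A→b B A: +{b}
  B via B→a: +{a}
  B via B→d d B: +{d}
  S via S→B: +{a,d}
  FIRST[S]={a,d}  FIRST[A]={b}  FIRST[B]={a,d}
pass 2: — fixpoint
  FIRST[S]={a,d}  FIRST[A]={b}  FIRST[B]={a,d}

FOLLOW sets:
seed FOLLOW(S) with $
iter 1:
  A→b B A: FOLLOW(B) ⊇ FIRST(A) = {b}; new: +{b}
  S→B: FOLLOW(B) ⊇ FOLLOW(S) ⊇ {$}; new: +{$}
  S→d A: FOLLOW(A) ⊇ FOLLOW(S) ⊇ {$}; new: +{$}
  FOLLOW(S)={$}  FOLLOW(A)={$}  FOLLOW(B)={$,b}
iter 2: (no change)
  FOLLOW(S)={$}  FOLLOW(A)={$}  FOLLOW(B)={$,b}

FOLLOW(B) = ["$", "b"]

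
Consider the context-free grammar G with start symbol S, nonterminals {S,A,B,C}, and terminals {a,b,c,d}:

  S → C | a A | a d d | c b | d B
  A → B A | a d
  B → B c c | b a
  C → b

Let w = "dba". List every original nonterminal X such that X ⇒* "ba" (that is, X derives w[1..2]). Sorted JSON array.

CNF form of G:
  S -> T0 A | T0 X5 | T1 B | T2 T3 | b
  A -> B A | T0 T1
  B -> B X4 | T3 T0
  C -> b
  T0 -> a
  T1 -> d
  T2 -> c
  T3 -> b
  X4 -> T2 T2
  X5 -> T1 T1

CYK table (by increasing span) (cells [i..j] with 1 ≤ i ≤ j ≤ 2 only):
  cell(1,1) b: {C,S,T3}  orig:{C,S}
  cell(2,2) a: {T0}  orig:{}
  cell(1,2) ba: {B}

Original NTs in T[1,2] deriving "ba": ["B"]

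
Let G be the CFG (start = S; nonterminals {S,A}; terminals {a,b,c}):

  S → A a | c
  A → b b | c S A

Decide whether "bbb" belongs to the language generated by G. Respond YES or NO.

Convert to CNF:
  S -> A T2 | c
  A -> T0 T0 | T1 X3
  T0 -> b
  T1 -> c
  T2 -> a
  X3 -> S A

CYK table (by increasing span):
  [0..0]={T0}  "b"  orig:{}
  [1..1]={T0}  "b"  orig:{}
  [2..2]={T0}  "b"  orig:{}
  [0..1]={A}  "bb"
  [1..2]={A}  "bb"
  [0..2]=∅  "bbb"

S ∉ T[0,2] ⇒ NO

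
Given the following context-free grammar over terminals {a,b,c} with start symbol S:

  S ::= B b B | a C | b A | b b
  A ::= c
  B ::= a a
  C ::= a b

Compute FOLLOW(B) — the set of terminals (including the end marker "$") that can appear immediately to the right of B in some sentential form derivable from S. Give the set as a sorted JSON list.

FIRST iteration:
[1]
  A via A→c: +{c}
  B via B→a a: +{a}
  C via C→a b: +{a}
  S via S→B b B: +{a}
  S via S→b A: +{b}
  FIRST(S)={a,b}  FIRST(A)={c}  FIRST(B)={a}  FIRST(C)={a}
[2] (stable)
  FIRST(S)={a,b}  FIRST(A)={c}  FIRST(B)={a}  FIRST(C)={a}

Compute FOLLOW by fixpoint:
initialize: $ ∈ FOLLOW(S)
iter 1:
  S→B b B: FOLLOW(B) ⊇ FIRST(b) = {b}; new: +{b}
  S→B b B: FOLLOW(B) ⊇ FOLLOW(S) ⊇ {$}; new: +{$}
  S→a C: FOLLOW(C) ⊇ FOLLOW(S) ⊇ {$}; new: +{$}
  S→b A: FOLLOW(A) ⊇ FOLLOW(S) ⊇ {$}; new: +{$}
  FOLLOW(S)={$}  FOLLOW(A)={$}  FOLLOW(B)={$,b}  FOLLOW(C)={$}
iter 2: (stable)
  FOLLOW(S)={$}  FOLLOW(A)={$}  FOLLOW(B)={$,b}  FOLLOW(C)={$}

FOLLOW(B) = ["$", "b"]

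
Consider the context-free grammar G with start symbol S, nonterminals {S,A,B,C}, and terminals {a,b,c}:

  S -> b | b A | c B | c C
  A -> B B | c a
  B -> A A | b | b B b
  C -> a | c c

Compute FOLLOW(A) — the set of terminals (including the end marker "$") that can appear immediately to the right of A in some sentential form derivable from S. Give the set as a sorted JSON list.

FIRST iteration:
iter 1:
  A via A→c a: +{c}
  B via B→A A: +{c}
  B via B→b: +{b}
  C via C→a: +{a}
  C via C→c c: +{c}
  S via S→b: +{b}
  S via S→c B: +{c}
  FIRST[S]={b,c}  FIRST[A]={c}  FIRST[B]={b,c}  FIRST[C]={a,c}
iter 2:
  A via A→B B: +{b}
  FIRST[S]={b,c}  FIRST[A]={b,c}  FIRST[B]={b,c}  FIRST[C]={a,c}
iter 3: — fixpoint
  FIRST[S]={b,c}  FIRST[A]={b,c}  FIRST[B]={b,c}  FIRST[C]={a,c}

FOLLOW sets:
seed FOLLOW(S) with $
pass 1:
  A→B B: FOLLOW(B) ⊇ FIRST(B) = {b,c}; new: +{b,c}
  B→A A: FOLLOW(A) ⊇ FIRST(A) = {b,c}; new: +{b,c}
  S→b A: FOLLOW(A) ⊇ FOLLOW(S) ⊇ {$}; new: +{$}
  S→c B: FOLLOW(B) ⊇ FOLLOW(S) ⊇ {$}; new: +{$}
  S→c C: FOLLOW(C) ⊇ FOLLOW(S) ⊇ {$}; new: +{$}
  FOLLOW(S)={$}  FOLLOW(A)={$,b,c}  FOLLOW(B)={$,b,c}  FOLLOW(C)={$}
pass 2: (stable)
  FOLLOW(S)={$}  FOLLOW(A)={$,b,c}  FOLLOW(B)={$,b,c}  FOLLOW(C)={$}

FOLLOW(A) = ["$", "b", "c"]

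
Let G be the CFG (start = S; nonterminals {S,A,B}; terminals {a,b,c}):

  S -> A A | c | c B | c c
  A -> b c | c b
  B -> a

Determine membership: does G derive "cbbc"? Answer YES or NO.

Convert to CNF:
  S -> A A | T1 B | T1 T1 | c
  A -> T0 T1 | T1 T0
  B -> a
  T0 -> b
  T1 -> c

Fill CYK table bottom-up:
  [0..0]={S,T1}  "c"  orig:{S}
  [1..1]={T0}  "b"  orig:{}
  [2..2]={T0}  "b"  orig:{}
  [3..3]={S,T1}  "c"  orig:{S}
  [0..1]={A}  "cb"
  [1..2]=∅  "bb"
  [2..3]={A}  "bc"
  [0..2]=∅  "cbb"
  [1..3]=∅  "bbc"
  [0..3]={S}  "cbbc"

S ∈ T[0,3] ⇒ YES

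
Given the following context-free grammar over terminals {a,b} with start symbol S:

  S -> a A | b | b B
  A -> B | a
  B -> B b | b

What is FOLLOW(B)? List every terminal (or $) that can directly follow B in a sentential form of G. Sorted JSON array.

Compute FIRST by fixpoint:
iter 1:
  A via A→a: +{a}
  B via B→b: +{b}
  S via S→a A: +{a}
  S via S→b: +{b}
  FIRST[S]={a,b}  FIRST[A]={a}  FIRST[B]={b}
iter 2:
  A via A→B: +{b}
  FIRST[S]={a,b}  FIRST[A]={a,b}  FIRST[B]={b}
iter 3: (no change)
  FIRST[S]={a,b}  FIRST[A]={a,b}  FIRST[B]={b}

FOLLOW sets:
FOLLOW(S) := {$}
iter 1:
  B→B b: FOLLOW(B) ⊇ FIRST(b) = {b}; new: +{b}
  S→a A: FOLLOW(A) ⊇ FOLLOW(S) ⊇ {$}; new: +{$}
  S→b B: FOLLOW(B) ⊇ FOLLOW(S) ⊇ {$}; new: +{$}
  S: {$}  A: {$}  B: {$,b}
iter 2: done
  S: {$}  A: {$}  B: {$,b}

FOLLOW(B) = ["$", "b"]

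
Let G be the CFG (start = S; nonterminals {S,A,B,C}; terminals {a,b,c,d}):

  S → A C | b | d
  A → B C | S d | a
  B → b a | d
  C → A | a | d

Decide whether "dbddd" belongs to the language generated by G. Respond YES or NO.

Convert to CNF:
  S -> A C | b | d
  A -> B C | S T0 | a
  B -> T1 T2 | d
  C -> B C | S T0 | a | d
  T0 -> d
  T1 -> b
  T2 -> a

Fill CYK table bottom-up:
  cell(0,0) d: {B,C,S,T0}  orig:{B,C,S}
  cell(1,1) b: {S,T1}  orig:{S}
  cell(2,2) d: {B,C,S,T0}  orig:{B,C,S}
  cell(3,3) d: {B,C,S,T0}  orig:{B,C,S}
  cell(4,4) d: {B,C,S,T0}  orig:{B,C,S}
  cell(0,1) db: ∅
  cell(1,2) bd: {A,C}
  cell(2,3) dd: {A,C}
  cell(3,4) dd: {A,C}
  cell(0,2) dbd: {A,C}
  cell(1,3) bdd: {S}
  cell(2,4) ddd: {A,C,S}
  cell(0,3) dbdd: {S}
  cell(1,4) bddd: {A,C,S}
  cell(0,4) dbddd: {A,C,S}

S ∈ T[0,4] ⇒ YES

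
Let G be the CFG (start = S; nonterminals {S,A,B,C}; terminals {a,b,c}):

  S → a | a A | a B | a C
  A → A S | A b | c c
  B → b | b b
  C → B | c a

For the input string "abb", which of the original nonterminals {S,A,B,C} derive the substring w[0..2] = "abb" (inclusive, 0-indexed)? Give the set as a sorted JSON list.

Convert to CNF:
  S -> T2 A | T2 B | T2 C | a
  A -> A S | A T0 | T1 T1
  B -> T0 T0 | b
  C -> T0 T0 | T1 T2 | b
  T0 -> b
  T1 -> c
  T2 -> a

CYK table (by increasing span), restricted to cells inside w[0..2]:
  [0..0]={S,T2}  "a"  orig:{S}
  [1..1]={B,C,T0}  "b"  orig:{B,C}
  [2..2]={B,C,T0}  "b"  orig:{B,C}
  [0..1]={S}  "ab"
  [1..2]={B,C}  "bb"
  [0..2]={S}  "abb"

Original NTs in T[0,2] deriving "abb": ["S"]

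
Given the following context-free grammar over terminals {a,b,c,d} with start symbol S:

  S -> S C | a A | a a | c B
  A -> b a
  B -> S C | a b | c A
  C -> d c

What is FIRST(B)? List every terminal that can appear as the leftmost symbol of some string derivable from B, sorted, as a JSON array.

Compute FIRST by fixpoint:
round 1:
  A via A→b a: +{b}
  B via B→a b: +{a}
  B via B→c A: +{c}
  C via C→d c: +{d}
  S via S→a A: +{a}
  S via S→c B: +{c}
  FIRST(S)={a,c}  FIRST(A)={b}  FIRST(B)={a,c}  FIRST(C)={d}
round 2: (no change)
  FIRST(S)={a,c}  FIRST(A)={b}  FIRST(B)={a,c}  FIRST(C)={d}

FIRST(B) = ["a", "c"]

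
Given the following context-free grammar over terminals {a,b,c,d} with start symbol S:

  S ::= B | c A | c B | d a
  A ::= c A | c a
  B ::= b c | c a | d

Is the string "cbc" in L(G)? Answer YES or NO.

Convert to CNF:
  S -> T0 A | T0 B | T0 T1 | T2 T0 | T3 T1 | d
  A -> T0 A | T0 T1
  B -> T0 T1 | T2 T0 | d
  T0 -> c
  T1 -> a
  T2 -> b
  T3 -> d

Fill CYK table bottom-up:
  cell(0,0) c: {T0}  orig:{}
  cell(1,1) b: {T2}  orig:{}
  cell(2,2) c: {T0}  orig:{}
  cell(0,1) cb: ∅
  cell(1,2) bc: {B,S}
  cell(0,2) cbc: {S}

S ∈ T[0,2] ⇒ YES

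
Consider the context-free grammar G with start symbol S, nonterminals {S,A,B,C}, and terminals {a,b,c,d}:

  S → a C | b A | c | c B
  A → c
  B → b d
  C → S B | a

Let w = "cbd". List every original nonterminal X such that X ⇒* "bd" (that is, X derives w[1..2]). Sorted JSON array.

Convert to CNF:
  S -> T0 A | T2 C | T3 B | c
  A -> c
  B -> T0 T1
  C -> S B | a
  T0 -> b
  T1 -> d
  T2 -> a
  T3 -> c

CYK table (by increasing span) — only the sub-triangle for w[1..2]:
  T[1,1] 'b' = {T0}  orig:{}
  T[2,2] 'd' = {T1}  orig:{}
  T[1,2] 'bd' = {B}

Original NTs in T[1,2] deriving "bd": ["B"]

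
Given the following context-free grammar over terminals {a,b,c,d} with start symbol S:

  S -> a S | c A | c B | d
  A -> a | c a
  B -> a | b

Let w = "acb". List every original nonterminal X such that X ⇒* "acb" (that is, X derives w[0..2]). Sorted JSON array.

Convert to CNF:
  S -> T0 A | T0 B | T1 S | d
  A -> T0 T1 | a
  B -> a | b
  T0 -> c
  T1 -> a

CYK fill (cells [i..j] with 0 ≤ i ≤ j ≤ 2 only):
  cell(0,0) a: {A,B,T1}  orig:{A,B}
  cell(1,1) c: {T0}  orig:{}
  cell(2,2) b: {B}
  cell(0,1) ac: ∅
  cell(1,2) cb: {S}
  cell(0,2) acb: {S}

Original NTs in T[0,2] deriving "acb": ["S"]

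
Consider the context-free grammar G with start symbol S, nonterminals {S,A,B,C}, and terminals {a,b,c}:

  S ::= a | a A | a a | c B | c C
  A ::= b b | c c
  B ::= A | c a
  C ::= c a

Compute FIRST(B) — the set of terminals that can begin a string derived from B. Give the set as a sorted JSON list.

FIRST sets, iterate to fixpoint:
round 1:
  A via A→b b: +{b}
  A via A→c c: +{c}
  B via B→A: +{b,c}
  C via C→c a: +{c}
  S via S→a: +{a}
  S via S→c B: +{c}
  S: {a,c}  A: {b,c}  B: {b,c}  C: {c}
round 2: (no change)
  S: {a,c}  A: {b,c}  B: {b,c}  C: {c}

FIRST(B) = ["b", "c"]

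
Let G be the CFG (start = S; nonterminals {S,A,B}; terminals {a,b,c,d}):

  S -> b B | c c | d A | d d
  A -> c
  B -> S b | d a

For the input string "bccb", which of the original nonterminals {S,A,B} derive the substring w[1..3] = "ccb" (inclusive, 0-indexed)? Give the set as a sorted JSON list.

Convert to CNF:
  S -> T0 B | T1 A | T1 T1 | T3 T3
  A -> c
  B -> S T0 | T1 T2
  T0 -> b
  T1 -> d
  T2 -> a
  T3 -> c

CYK table (by increasing span), restricted to cells inside w[1..3]:
  [1..1]={A,T3}  "c"  orig:{A}
  [2..2]={A,T3}  "c"  orig:{A}
  [3..3]={T0}  "b"  orig:{}
  [1..2]={S}  "cc"
  [2..3]=∅  "cb"
  [1..3]={B}  "ccb"

Original NTs in T[1,3] deriving "ccb": ["B"]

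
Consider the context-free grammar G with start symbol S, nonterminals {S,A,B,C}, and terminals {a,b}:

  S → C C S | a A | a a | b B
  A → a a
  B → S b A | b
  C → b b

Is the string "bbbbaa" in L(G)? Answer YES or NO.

CNF form of G:
  S -> C X3 | T0 A | T0 T0 | T1 B
  A -> T0 T0
  B -> S X2 | b
  C -> T1 T1
  T0 -> a
  T1 -> b
  X2 -> T1 A
  X3 -> C S

CYK table (by increasing span):
  cell(0,0) b: {B,T1}  orig:{B}
  cell(1,1) b: {B,T1}  orig:{B}
  cell(2,2) b: {B,T1}  orig:{B}
  cell(3,3) b: {B,T1}  orig:{B}
  cell(4,4) a: {T0}  orig:{}
  cell(5,5) a: {T0}  orig:{}
  cell(0,1) bb: {C,S}
  cell(1,2) bb: {C,S}
  cell(2,3) bb: {C,S}
  cell(3,4) ba: ∅
  cell(4,5) aa: {A,S}
  cell(0,2) bbb: ∅
  cell(1,3) bbb: ∅
  cell(2,4) bba: ∅
  cell(3,5) baa: {X2}  orig:{}
  cell(0,3) bbbb: {X3}  orig:{}
  cell(1,4) bbba: ∅
  cell(2,5) bbaa: {X3}  orig:{}
  cell(0,4) bbbba: ∅
  cell(1,5) bbbaa: {B}
  cell(0,5) bbbbaa: {S}

S ∈ T[0,5] ⇒ YES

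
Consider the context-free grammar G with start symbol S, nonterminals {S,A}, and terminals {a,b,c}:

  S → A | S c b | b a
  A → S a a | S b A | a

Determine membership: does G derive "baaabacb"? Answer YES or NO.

CNF form of G:
  S -> S X5 | S X6 | S X7 | T1 T0 | a
  A -> S X3 | S X4 | a
  T0 -> a
  T1 -> b
  T2 -> c
  X3 -> T0 T0
  X4 -> T1 A
  X5 -> T0 T0
  X6 -> T1 A
  X7 -> T2 T1

CYK fill:
  T[0,0] 'b' = {T1}  orig:{}
  T[1,1] 'a' = {A,S,T0}  orig:{A,S}
  T[2,2] 'a' = {A,S,T0}  orig:{A,S}
  T[3,3] 'a' = {A,S,T0}  orig:{A,S}
  T[4,4] 'b' = {T1}  orig:{}
  T[5,5] 'a' = {A,S,T0}  orig:{A,S}
  T[6,6] 'c' = {T2}  orig:{}
  T[7,7] 'b' = {T1}  orig:{}
  T[0,1] 'ba' = {S,X4,X6}  orig:{S}
  T[1,2] 'aa' = {X3,X5}  orig:{}
  T[2,3] 'aa' = {X3,X5}  orig:{}
  T[3,4] 'ab' = ∅
  T[4,5] 'ba' = {S,X4,X6}  orig:{S}
  T[5,6] 'ac' = ∅
  T[6,7] 'cb' = {X7}  orig:{}
  T[0,2] 'baa' = ∅
  T[1,3] 'aaa' = {A,S}
  T[2,4] 'aab' = ∅
  T[3,5] 'aba' = {A,S}
  T[4,6] 'bac' = ∅
  T[5,7] 'acb' = {S}
  T[0,3] 'baaa' = {A,S,X4,X6}  orig:{A,S}
  T[1,4] 'aaab' = ∅
  T[2,5] 'aaba' = ∅
  T[3,6] 'abac' = ∅
  T[4,7] 'bacb' = {S}
  T[0,4] 'baaab' = ∅
  T[1,5] 'aaaba' = {A,S}
  T[2,6] 'aabac' = ∅
  T[3,7] 'abacb' = {S}
  T[0,5] 'baaaba' = {A,S,X4,X6}  orig:{A,S}
  T[1,6] 'aaabac' = ∅
  T[2,7] 'aabacb' = ∅
  T[0,6] 'baaabac' = ∅
  T[1,7] 'aaabacb' = {S}
  T[0,7] 'baaabacb' = {S}

S ∈ T[0,7] ⇒ YES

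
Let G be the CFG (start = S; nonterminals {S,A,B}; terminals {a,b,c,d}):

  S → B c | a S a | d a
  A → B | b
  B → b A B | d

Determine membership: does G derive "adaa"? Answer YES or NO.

CNF form of G:
  S -> B T1 | T2 X6 | T3 T2
  A -> T0 X4 | b | d
  B -> T0 X5 | d
  T0 -> b
  T1 -> c
  T2 -> a
  T3 -> d
  X4 -> A B
  X5 -> A B
  X6 -> S T2

CYK table (by increasing span):
  T[0,0] 'a' = {T2}  orig:{}
  T[1,1] 'd' = {A,B,T3}  orig:{A,B}
  T[2,2] 'a' = {T2}  orig:{}
  T[3,3] 'a' = {T2}  orig:{}
  T[0,1] 'ad' = ∅
  T[1,2] 'da' = {S}
  T[2,3] 'aa' = ∅
  T[0,2] 'ada' = ∅
  T[1,3] 'daa' = {X6}  orig:{}
  T[0,3] 'adaa' = {S}

S ∈ T[0,3] ⇒ YES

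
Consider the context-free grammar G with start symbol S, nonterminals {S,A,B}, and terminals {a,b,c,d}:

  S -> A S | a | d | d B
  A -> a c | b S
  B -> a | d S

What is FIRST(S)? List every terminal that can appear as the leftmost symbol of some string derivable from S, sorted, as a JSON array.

Compute FIRST by fixpoint:
iter 1:
  A via A→a c: +{a}
  A via A→b S: +{b}
  B via B→a: +{a}
  B via B→d S: +{d}
  S via S→A S: +{a,b}
  S via S→d: +{d}
  FIRST(S)={a,b,d}  FIRST(A)={a,b}  FIRST(B)={a,d}
iter 2: — fixpoint
  FIRST(S)={a,b,d}  FIRST(A)={a,b}  FIRST(B)={a,d}

FIRST(S) = ["a", "b", "d"]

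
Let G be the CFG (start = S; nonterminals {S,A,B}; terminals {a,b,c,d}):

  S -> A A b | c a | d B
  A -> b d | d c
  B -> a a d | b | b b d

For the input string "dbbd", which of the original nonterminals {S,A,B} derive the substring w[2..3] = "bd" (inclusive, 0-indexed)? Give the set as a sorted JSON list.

Convert to CNF:
  S -> A X6 | T1 B | T2 T3
  A -> T0 T1 | T1 T2
  B -> T0 X5 | T3 X4 | b
  T0 -> b
  T1 -> d
  T2 -> c
  T3 -> a
  X4 -> T3 T1
  X5 -> T0 T1
  X6 -> A T0

Fill CYK table bottom-up — only the sub-triangle for w[2..3]:
  [2..2]={B,T0}  "b"  orig:{B}
  [3..3]={T1}  "d"  orig:{}
  [2..3]={A,X5}  "bd"  orig:{A}

Original NTs in T[2,3] deriving "bd": ["A"]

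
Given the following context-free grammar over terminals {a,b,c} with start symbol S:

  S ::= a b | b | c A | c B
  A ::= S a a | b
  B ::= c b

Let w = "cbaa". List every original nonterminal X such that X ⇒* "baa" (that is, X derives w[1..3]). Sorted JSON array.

Convert to CNF:
  S -> T0 T2 | T1 A | T1 B | b
  A -> S X3 | b
  B -> T1 T2
  T0 -> a
  T1 -> c
  T2 -> b
  X3 -> T0 T0

Fill CYK table bottom-up — only the sub-triangle for w[1..3]:
  cell(1,1) b: {A,S,T2}  orig:{A,S}
  cell(2,2) a: {T0}  orig:{}
  cell(3,3) a: {T0}  orig:{}
  cell(1,2) ba: ∅
  cell(2,3) aa: {X3}  orig:{}
  cell(1,3) baa: {A}

Original NTs in T[1,3] deriving "baa": ["A"]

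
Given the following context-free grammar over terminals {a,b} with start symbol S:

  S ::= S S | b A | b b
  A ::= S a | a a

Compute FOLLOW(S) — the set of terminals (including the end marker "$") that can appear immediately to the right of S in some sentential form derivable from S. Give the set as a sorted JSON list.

FIRST iteration:
iter 1:
  A via A→a a: +{a}
  S via S→b A: +{b}
  FIRST(S)={b}  FIRST(A)={a}
iter 2:
  A via A→S a: +{b}
  FIRST(S)={b}  FIRST(A)={a,b}
iter 3: (no change)
  FIRST(S)={b}  FIRST(A)={a,b}

Compute FOLLOW by fixpoint:
seed FOLLOW(S) with $
[1]
  A→S a: FOLLOW(S) ⊇ FIRST(a) = {a}; new: +{a}
  S→S S: FOLLOW(S) ⊇ FIRST(S) = {b}; new: +{b}
  S→b A: FOLLOW(A) ⊇ FOLLOW(S) ⊇ {$,a,b}; new: +{$,a,b}
  FOLLOW[S]={$,a,b}  FOLLOW[A]={$,a,b}
[2] — fixpoint
  FOLLOW[S]={$,a,b}  FOLLOW[A]={$,a,b}

FOLLOW(S) = ["$", "a", "b"]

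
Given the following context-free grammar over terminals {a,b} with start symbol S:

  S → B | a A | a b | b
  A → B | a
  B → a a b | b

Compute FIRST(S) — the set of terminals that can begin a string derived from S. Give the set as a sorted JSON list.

Compute FIRST by fixpoint:
[1]
  A via A→a: +{a}
  B via B→a a b: +{a}
  B via B→b: +{b}
  S via S→B: +{a,b}
  S: {a,b}  A: {a}  B: {a,b}
[2]
  A via A→B: +{b}
  S: {a,b}  A: {a,b}  B: {a,b}
[3] (no change)
  S: {a,b}  A: {a,b}  B: {a,b}

FIRST(S) = ["a", "b"]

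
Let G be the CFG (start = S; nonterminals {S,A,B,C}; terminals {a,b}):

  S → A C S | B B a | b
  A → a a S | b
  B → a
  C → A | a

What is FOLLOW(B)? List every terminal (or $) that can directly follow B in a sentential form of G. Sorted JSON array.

Compute FIRST by fixpoint:
iter 1:
  A via A→a a S: +{a}
  A via A→b: +{b}
  B via B→a: +{a}
  C via C→A: +{a,b}
  S via S→A C S: +{a,b}
  FIRST[S]={a,b}  FIRST[A]={a,b}  FIRST[B]={a}  FIRST[C]={a,b}
iter 2: done
  FIRST[S]={a,b}  FIRST[A]={a,b}  FIRST[B]={a}  FIRST[C]={a,b}

Compute FOLLOW by fixpoint:
initialize: $ ∈ FOLLOW(S)
iter 1:
  S→A C S: FOLLOW(A) ⊇ FIRST(C) = {a,b}; new: +{a,b}
  S→A C S: FOLLOW(C) ⊇ FIRST(S) = {a,b}; new: +{a,b}
  S→B B a: FOLLOW(B) ⊇ FIRST(B) = {a}; new: +{a}
  FOLLOW(S)={$}  FOLLOW(A)={a,b}  FOLLOW(B)={a}  FOLLOW(C)={a,b}
iter 2:
  A→a a S: FOLLOW(S) ⊇ FOLLOW(A) ⊇ {a,b}; new: +{a,b}
  FOLLOW(S)={$,a,b}  FOLLOW(A)={a,b}  FOLLOW(B)={a}  FOLLOW(C)={a,b}
iter 3: (stable)
  FOLLOW(S)={$,a,b}  FOLLOW(A)={a,b}  FOLLOW(B)={a}  FOLLOW(C)={a,b}

FOLLOW(B) = ["a"]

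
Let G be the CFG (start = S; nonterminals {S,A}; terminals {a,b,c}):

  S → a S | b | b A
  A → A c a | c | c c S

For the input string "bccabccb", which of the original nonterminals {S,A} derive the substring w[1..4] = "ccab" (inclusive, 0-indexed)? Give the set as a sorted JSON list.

Convert to CNF:
  S -> T1 S | T2 A | b
  A -> A X3 | T0 X4 | c
  T0 -> c
  T1 -> a
  T2 -> b
  X3 -> T0 T1
  X4 -> T0 S

CYK fill, restricted to cells inside w[1..4]:
  T[1,1] 'c' = {A,T0}  orig:{A}
  T[2,2] 'c' = {A,T0}  orig:{A}
  T[3,3] 'a' = {T1}  orig:{}
  T[4,4] 'b' = {S,T2}  orig:{S}
  T[1,2] 'cc' = ∅
  T[2,3] 'ca' = {X3}  orig:{}
  T[3,4] 'ab' = {S}
  T[1,3] 'cca' = {A}
  T[2,4] 'cab' = {X4}  orig:{}
  T[1,4] 'ccab' = {A}

Original NTs in T[1,4] deriving "ccab": ["A"]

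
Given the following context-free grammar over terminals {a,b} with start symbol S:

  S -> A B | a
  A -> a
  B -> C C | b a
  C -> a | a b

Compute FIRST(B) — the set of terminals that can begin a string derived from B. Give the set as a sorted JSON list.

FIRST iteration:
iter 1:
  A via A→a: +{a}
  B via B→b a: +{b}
  C via C→a: +{a}
  S via S→A B: +{a}
  FIRST(S)={a}  FIRST(A)={a}  FIRST(B)={b}  FIRST(C)={a}
iter 2:
  B via B→C C: +{a}
  FIRST(S)={a}  FIRST(A)={a}  FIRST(B)={a,b}  FIRST(C)={a}
iter 3: done
  FIRST(S)={a}  FIRST(A)={a}  FIRST(B)={a,b}  FIRST(C)={a}

FIRST(B) = ["a", "b"]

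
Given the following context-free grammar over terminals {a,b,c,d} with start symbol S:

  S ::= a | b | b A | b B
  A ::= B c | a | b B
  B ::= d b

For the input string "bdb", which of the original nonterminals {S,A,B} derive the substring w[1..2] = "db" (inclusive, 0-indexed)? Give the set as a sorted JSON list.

Convert to CNF:
  S -> T1 A | T1 B | a | b
  A -> B T0 | T1 B | a
  B -> T2 T1
  T0 -> c
  T1 -> b
  T2 -> d

Fill CYK table bottom-up — only the sub-triangle for w[1..2]:
  cell(1,1) d: {T2}  orig:{}
  cell(2,2) b: {S,T1}  orig:{S}
  cell(1,2) db: {B}

Original NTs in T[1,2] deriving "db": ["B"]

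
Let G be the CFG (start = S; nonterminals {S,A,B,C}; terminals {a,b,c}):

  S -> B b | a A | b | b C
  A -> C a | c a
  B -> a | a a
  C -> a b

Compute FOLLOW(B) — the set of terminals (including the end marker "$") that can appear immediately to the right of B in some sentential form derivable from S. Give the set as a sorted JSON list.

Compute FIRST by fixpoint:
[1]
  A via A→c a: +{c}
  B via B→a: +{a}
  C via C→a b: +{a}
  S via S→B b: +{a}
  S via S→b: +{b}
  S: {a,b}  A: {c}  B: {a}  C: {a}
[2]
  A via A→C a: +{a}
  S: {a,b}  A: {a,c}  B: {a}  C: {a}
[3] (no change)
  S: {a,b}  A: {a,c}  B: {a}  C: {a}

Compute FOLLOW by fixpoint:
initialize: $ ∈ FOLLOW(S)
[1]
  A→C a: FOLLOW(C) ⊇ FIRST(a) = {a}; new: +{a}
  S→B b: FOLLOW(B) ⊇ FIRST(b) = {b}; new: +{b}
  S→a A: FOLLOW(A) ⊇ FOLLOW(S) ⊇ {$}; new: +{$}
  S→b C: FOLLOW(C) ⊇ FOLLOW(S) ⊇ {$}; new: +{$}
  FOLLOW(S)={$}  FOLLOW(A)={$}  FOLLOW(B)={b}  FOLLOW(C)={$,a}
[2] — fixpoint
  FOLLOW(S)={$}  FOLLOW(A)={$}  FOLLOW(B)={b}  FOLLOW(C)={$,a}

FOLLOW(B) = ["b"]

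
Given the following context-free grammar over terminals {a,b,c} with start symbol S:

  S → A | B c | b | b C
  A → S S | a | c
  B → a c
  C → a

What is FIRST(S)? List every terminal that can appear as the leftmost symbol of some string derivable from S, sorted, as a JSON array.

FIRST iteration:
[1]
  A via A→a: +{a}
  A via A→c: +{c}
  B via B→a c: +{a}
  C via C→a: +{a}
  S via S→A: +{a,c}
  S via S→b: +{b}
  FIRST[S]={a,b,c}  FIRST[A]={a,c}  FIRST[B]={a}  FIRST[C]={a}
[2]
  A via A→S S: +{b}
  FIRST[S]={a,b,c}  FIRST[A]={a,b,c}  FIRST[B]={a}  FIRST[C]={a}
[3] (stable)
  FIRST[S]={a,b,c}  FIRST[A]={a,b,c}  FIRST[B]={a}  FIRST[C]={a}

FIRST(S) = ["a", "b", "c"]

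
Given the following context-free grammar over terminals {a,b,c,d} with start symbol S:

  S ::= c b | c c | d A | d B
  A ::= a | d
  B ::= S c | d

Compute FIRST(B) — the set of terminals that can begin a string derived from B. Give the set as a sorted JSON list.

FIRST sets, iterate to fixpoint:
pass 1:
  A via A→a: +{a}
  A via A→d: +{d}
  B via B→d: +{d}
  S via S→c b: +{c}
  S via S→d A: +{d}
  FIRST(S)={c,d}  FIRST(A)={a,d}  FIRST(B)={d}
pass 2:
  B via B→S c: +{c}
  FIRST(S)={c,d}  FIRST(A)={a,d}  FIRST(B)={c,d}
pass 3: (no change)
  FIRST(S)={c,d}  FIRST(A)={a,d}  FIRST(B)={c,d}

FIRST(B) = ["c", "d"]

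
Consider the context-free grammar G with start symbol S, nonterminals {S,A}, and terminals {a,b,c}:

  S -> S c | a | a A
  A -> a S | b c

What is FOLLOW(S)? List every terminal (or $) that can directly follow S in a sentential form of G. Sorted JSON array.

Compute FIRST by fixpoint:
pass 1:
  A via A→a S: +{a}
  A via A→b c: +{b}
  S via S→a: +{a}
  FIRST[S]={a}  FIRST[A]={a,b}
pass 2: (no change)
  FIRST[S]={a}  FIRST[A]={a,b}

Compute FOLLOW by fixpoint:
initialize: $ ∈ FOLLOW(S)
round 1:
  S→S c: FOLLOW(S) ⊇ FIRST(c) = {c}; new: +{c}
  S→a A: FOLLOW(A) ⊇ FOLLOW(S) ⊇ {$,c}; new: +{$,c}
  S: {$,c}  A: {$,c}
round 2: — fixpoint
  S: {$,c}  A: {$,c}

FOLLOW(S) = ["$", "c"]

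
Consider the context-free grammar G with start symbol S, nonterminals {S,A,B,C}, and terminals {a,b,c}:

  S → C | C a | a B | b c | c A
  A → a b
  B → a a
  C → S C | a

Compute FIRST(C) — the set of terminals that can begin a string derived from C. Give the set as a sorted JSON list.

FIRST sets, iterate to fixpoint:
[1]
  A via A→a b: +{a}
  B via B→a a: +{a}
  C via C→a: +{a}
  S via S→C: +{a}
  S via S→b c: +{b}
  S via S→c A: +{c}
  FIRST[S]={a,b,c}  FIRST[A]={a}  FIRST[B]={a}  FIRST[C]={a}
[2]
  C via C→S C: +{b,c}
  FIRST[S]={a,b,c}  FIRST[A]={a}  FIRST[B]={a}  FIRST[C]={a,b,c}
[3] (no change)
  FIRST[S]={a,b,c}  FIRST[A]={a}  FIRST[B]={a}  FIRST[C]={a,b,c}

FIRST(C) = ["a", "b", "c"]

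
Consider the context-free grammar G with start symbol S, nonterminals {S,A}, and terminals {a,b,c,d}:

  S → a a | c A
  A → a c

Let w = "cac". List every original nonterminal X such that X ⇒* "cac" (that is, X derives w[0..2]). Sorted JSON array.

Convert to CNF:
  S -> T0 T0 | T1 A
  A -> T0 T1
  T0 -> a
  T1 -> c

CYK fill (cells [i..j] with 0 ≤ i ≤ j ≤ 2 only):
  cell(0,0) c: {T1}  orig:{}
  cell(1,1) a: {T0}  orig:{}
  cell(2,2) c: {T1}  orig:{}
  cell(0,1) ca: ∅
  cell(1,2) ac: {A}
  cell(0,2) cac: {S}

Original NTs in T[0,2] deriving "cac": ["S"]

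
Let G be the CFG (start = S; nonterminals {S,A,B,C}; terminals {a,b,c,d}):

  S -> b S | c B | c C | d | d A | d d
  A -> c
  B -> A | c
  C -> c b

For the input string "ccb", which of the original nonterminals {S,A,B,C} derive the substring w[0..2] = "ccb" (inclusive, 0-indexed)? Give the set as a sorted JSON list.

Convert to CNF:
  S -> T0 B | T0 C | T1 S | T2 A | T2 T2 | d
  A -> c
  B -> c
  C -> T0 T1
  T0 -> c
  T1 -> b
  T2 -> d

CYK table (by increasing span), restricted to cells inside w[0..2]:
  [0..0]={A,B,T0}  "c"  orig:{A,B}
  [1..1]={A,B,T0}  "c"  orig:{A,B}
  [2..2]={T1}  "b"  orig:{}
  [0..1]={S}  "cc"
  [1..2]={C}  "cb"
  [0..2]={S}  "ccb"

Original NTs in T[0,2] deriving "ccb": ["S"]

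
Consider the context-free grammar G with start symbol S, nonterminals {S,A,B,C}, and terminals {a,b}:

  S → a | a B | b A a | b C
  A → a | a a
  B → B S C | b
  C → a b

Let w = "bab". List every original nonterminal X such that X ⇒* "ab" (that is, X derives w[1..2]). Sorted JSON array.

CNF form of G:
  S -> T0 B | T1 C | T1 X3 | a
  A -> T0 T0 | a
  B -> B X2 | b
  C -> T0 T1
  T0 -> a
  T1 -> b
  X2 -> S C
  X3 -> A T0

CYK fill, restricted to cells inside w[1..2]:
  T[1,1] 'a' = {A,S,T0}  orig:{A,S}
  T[2,2] 'b' = {B,T1}  orig:{B}
  T[1,2] 'ab' = {C,S}

Original NTs in T[1,2] deriving "ab": ["C", "S"]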